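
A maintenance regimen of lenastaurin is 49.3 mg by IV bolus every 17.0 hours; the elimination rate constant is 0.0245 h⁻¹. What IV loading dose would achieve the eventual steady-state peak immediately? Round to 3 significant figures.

Accumulation ratio R = 1 / (1 − e^(−kτ)) = 1 / (1 − e^(−0.02450×17.0)) = 1 / (1 − 0.6594) = 2.936
Loading dose = maintenance dose × R = 49.3 × 2.936 ≈ 145 mg

145 mg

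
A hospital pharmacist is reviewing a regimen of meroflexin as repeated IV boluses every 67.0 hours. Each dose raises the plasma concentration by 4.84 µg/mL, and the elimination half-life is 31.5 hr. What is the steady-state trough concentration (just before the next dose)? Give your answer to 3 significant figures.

1.44 µg/mL

k = ln 2 / 31.5 = 0.02200 hr⁻¹
Fraction remaining after one interval: e^(−kτ) = e^(−0.02200 × 67.0) = 0.2289
R = 1 / (1 − 0.2289) = 1.297
Css,max = 4.84 × 1.297 = 6.277 µg/mL
Css,min = Css,max × e^(−kτ) = 6.277 × 0.2289 ≈ 1.44 µg/mL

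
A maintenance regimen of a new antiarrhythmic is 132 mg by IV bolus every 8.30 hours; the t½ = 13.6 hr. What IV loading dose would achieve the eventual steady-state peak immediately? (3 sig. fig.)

k = ln 2 / 13.6 = 0.05097 hr⁻¹
Accumulation ratio R = 1 / (1 − e^(−kτ)) = 1 / (1 − e^(−0.05097×8.30)) = 1 / (1 − 0.6551) = 2.899
Loading dose = maintenance dose × R = 132 × 2.899 ≈ 383 mg

383 mg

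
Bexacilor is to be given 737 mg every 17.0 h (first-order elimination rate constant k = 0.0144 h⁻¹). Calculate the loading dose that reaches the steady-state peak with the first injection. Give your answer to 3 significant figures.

3390 mg

Accumulation ratio R = 1 / (1 − e^(−kτ)) = 1 / (1 − e^(−0.01440×17.0)) = 1 / (1 − 0.7829) = 4.605
Loading dose = maintenance dose × R = 737 × 4.605 ≈ 3390 mg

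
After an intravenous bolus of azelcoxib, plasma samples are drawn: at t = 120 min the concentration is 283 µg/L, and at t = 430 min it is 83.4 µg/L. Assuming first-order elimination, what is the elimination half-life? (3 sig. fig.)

176 minutes

k = ln(C₁/C₂) / (t₂ − t₁) = ln(283/83.4) / (430 − 120)
  = 1.222 / 310.0 = 0.003941 min⁻¹
t½ = ln 2 / k = ln 2 / 0.003941 ≈ 176 minutes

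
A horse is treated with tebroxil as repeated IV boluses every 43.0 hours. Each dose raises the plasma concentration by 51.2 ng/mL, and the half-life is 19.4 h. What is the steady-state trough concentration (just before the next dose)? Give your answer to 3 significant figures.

k = ln 2 / 19.4 = 0.03573 h⁻¹
Fraction remaining after one interval: e^(−kτ) = e^(−0.03573 × 43.0) = 0.2152
R = 1 / (1 − 0.2152) = 1.274
Css,max = 51.2 × 1.274 = 65.24 ng/mL
Css,min = Css,max × e^(−kτ) = 65.24 × 0.2152 ≈ 14.0 ng/mL

14.0 ng/mL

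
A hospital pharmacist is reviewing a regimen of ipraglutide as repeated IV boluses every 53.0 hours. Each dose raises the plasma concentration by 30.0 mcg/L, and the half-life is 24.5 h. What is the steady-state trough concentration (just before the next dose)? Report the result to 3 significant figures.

k = ln 2 / 24.5 = 0.02829 h⁻¹
Fraction remaining after one interval: e^(−kτ) = e^(−0.02829 × 53.0) = 0.2233
R = 1 / (1 − 0.2233) = 1.287
Css,max = 30.0 × 1.287 = 38.62 mcg/L
Css,min = Css,max × e^(−kτ) = 38.62 × 0.2233 ≈ 8.62 mcg/L

8.62 mcg/L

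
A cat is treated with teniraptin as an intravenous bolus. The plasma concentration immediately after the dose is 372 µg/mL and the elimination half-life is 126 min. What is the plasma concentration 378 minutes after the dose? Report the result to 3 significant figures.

k = ln 2 / 126 = 0.005501 min⁻¹
C(t) = C₀ e^(−kt) = 372 × e^(−0.005501 × 378) = 372 × e^(−2.079) = 372 × 0.1250 ≈ 46.5 µg/mL

46.5 µg/mL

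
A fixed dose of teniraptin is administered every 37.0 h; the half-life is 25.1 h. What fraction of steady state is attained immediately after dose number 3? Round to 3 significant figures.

k = ln 2 / 25.1 = 0.02762 h⁻¹
f_n = 1 − e^(−nkτ) = 1 − e^(−3 × 0.02762 × 37.0) = 1 − e^(−3.065) = 1 − 0.04664 ≈ 0.953

0.953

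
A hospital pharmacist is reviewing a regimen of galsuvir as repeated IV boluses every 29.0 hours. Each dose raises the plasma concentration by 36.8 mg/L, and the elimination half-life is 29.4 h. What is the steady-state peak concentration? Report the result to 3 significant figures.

k = ln 2 / 29.4 = 0.02358 h⁻¹
Fraction remaining after one interval: e^(−kτ) = e^(−0.02358 × 29.0) = 0.5047
R = 1 / (1 − 0.5047) = 2.019
Css,max = 36.8 × 2.019 ≈ 74.3 mg/L

74.3 mg/L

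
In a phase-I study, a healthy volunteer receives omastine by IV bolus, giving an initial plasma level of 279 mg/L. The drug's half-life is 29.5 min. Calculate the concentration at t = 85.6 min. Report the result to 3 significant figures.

37.3 mg/L

k = ln 2 / 29.5 = 0.02350 min⁻¹
C(t) = C₀ e^(−kt) = 279 × e^(−0.02350 × 85.6) = 279 × e^(−2.011) = 279 × 0.1338 ≈ 37.3 mg/L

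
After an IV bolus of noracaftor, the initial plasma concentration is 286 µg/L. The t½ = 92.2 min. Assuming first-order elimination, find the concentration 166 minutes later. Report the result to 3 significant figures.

k = ln 2 / 92.2 = 0.007518 min⁻¹
166 min is 1.800 half-lives, so C = 286 × (1/2)^1.800 = 286 × 0.2871 ≈ 82.1 µg/L

82.1 µg/L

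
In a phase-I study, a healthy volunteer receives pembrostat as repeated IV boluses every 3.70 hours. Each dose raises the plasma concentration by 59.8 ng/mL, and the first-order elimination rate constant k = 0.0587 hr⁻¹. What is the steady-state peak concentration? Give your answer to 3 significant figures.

306 ng/mL

Fraction remaining after one interval: e^(−kτ) = e^(−0.05870 × 3.70) = 0.8048
R = 1 / (1 − 0.8048) = 5.122
Css,max = 59.8 × 5.122 ≈ 306 ng/mL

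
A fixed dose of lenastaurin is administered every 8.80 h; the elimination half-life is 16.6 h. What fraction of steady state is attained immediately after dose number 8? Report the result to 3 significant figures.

k = ln 2 / 16.6 = 0.04176 h⁻¹
f_n = 1 − e^(−nkτ) = 1 − e^(−8 × 0.04176 × 8.80) = 1 − e^(−2.940) = 1 − 0.05289 ≈ 0.947

0.947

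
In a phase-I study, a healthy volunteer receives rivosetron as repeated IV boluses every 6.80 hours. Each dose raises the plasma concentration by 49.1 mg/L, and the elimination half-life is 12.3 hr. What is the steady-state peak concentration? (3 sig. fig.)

154 mg/L

k = ln 2 / 12.3 = 0.05635 hr⁻¹
Fraction remaining after one interval: e^(−kτ) = e^(−0.05635 × 6.80) = 0.6817
R = 1 / (1 − 0.6817) = 3.141
Css,max = 49.1 × 3.141 ≈ 154 mg/L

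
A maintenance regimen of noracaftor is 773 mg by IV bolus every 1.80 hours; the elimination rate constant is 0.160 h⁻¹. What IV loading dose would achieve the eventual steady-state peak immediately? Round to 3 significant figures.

3090 mg

Accumulation ratio R = 1 / (1 − e^(−kτ)) = 1 / (1 − e^(−0.1600×1.80)) = 1 / (1 − 0.7498) = 3.996
Loading dose = maintenance dose × R = 773 × 3.996 ≈ 3090 mg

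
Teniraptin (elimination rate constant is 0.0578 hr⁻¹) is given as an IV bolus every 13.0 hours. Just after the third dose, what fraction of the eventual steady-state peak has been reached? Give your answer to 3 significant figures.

f_n = 1 − e^(−nkτ) = 1 − e^(−3 × 0.05780 × 13.0) = 1 − e^(−2.254) = 1 − 0.1050 ≈ 0.895

0.895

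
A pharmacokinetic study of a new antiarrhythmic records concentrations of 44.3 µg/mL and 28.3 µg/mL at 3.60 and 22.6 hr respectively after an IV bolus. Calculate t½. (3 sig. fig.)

k = ln(C₁/C₂) / (t₂ − t₁) = ln(44.3/28.3) / (22.6 − 3.60)
  = 0.4481 / 19.00 = 0.02359 hr⁻¹
t½ = ln 2 / k = ln 2 / 0.02359 ≈ 29.4 hours

29.4 hours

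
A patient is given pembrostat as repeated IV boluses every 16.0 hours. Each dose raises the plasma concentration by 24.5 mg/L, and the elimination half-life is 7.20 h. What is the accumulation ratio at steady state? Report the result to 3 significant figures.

1.27

k = ln 2 / 7.20 = 0.09627 h⁻¹
Fraction remaining after one interval: e^(−kτ) = e^(−0.09627 × 16.0) = 0.2143
R = 1 / (1 − 0.2143) = 1 / 0.7857 ≈ 1.27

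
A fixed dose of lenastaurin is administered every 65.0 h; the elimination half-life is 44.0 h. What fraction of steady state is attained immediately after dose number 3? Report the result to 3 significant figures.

0.954

k = ln 2 / 44.0 = 0.01575 h⁻¹
f_n = 1 − e^(−nkτ) = 1 − e^(−3 × 0.01575 × 65.0) = 1 − e^(−3.072) = 1 − 0.04633 ≈ 0.954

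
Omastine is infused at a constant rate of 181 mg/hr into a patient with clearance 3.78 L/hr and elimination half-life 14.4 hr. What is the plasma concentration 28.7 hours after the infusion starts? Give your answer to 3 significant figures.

Css = rate / CL = 181 / 3.78 = 47.88 mg/L
k = ln 2 / 14.4 = 0.04814 hr⁻¹
C(t) = Css (1 − e^(−kt)) = 47.88 × (1 − e^(−1.381)) = 47.88 × 0.7488 ≈ 35.9 mg/L

35.9 mg/L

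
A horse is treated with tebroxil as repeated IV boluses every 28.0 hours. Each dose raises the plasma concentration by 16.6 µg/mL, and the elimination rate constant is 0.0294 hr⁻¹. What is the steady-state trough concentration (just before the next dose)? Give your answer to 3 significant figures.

13.0 µg/mL

Fraction remaining after one interval: e^(−kτ) = e^(−0.02940 × 28.0) = 0.4390
R = 1 / (1 − 0.4390) = 1.783
Css,max = 16.6 × 1.783 = 29.59 µg/mL
Css,min = Css,max × e^(−kτ) = 29.59 × 0.4390 ≈ 13.0 µg/mL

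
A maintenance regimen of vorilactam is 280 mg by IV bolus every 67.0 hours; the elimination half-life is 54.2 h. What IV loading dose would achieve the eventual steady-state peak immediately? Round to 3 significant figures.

k = ln 2 / 54.2 = 0.01279 h⁻¹
Accumulation ratio R = 1 / (1 − e^(−kτ)) = 1 / (1 − e^(−0.01279×67.0)) = 1 / (1 − 0.4245) = 1.738
Loading dose = maintenance dose × R = 280 × 1.738 ≈ 487 mg

487 mg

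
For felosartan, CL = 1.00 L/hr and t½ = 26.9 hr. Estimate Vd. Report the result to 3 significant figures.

38.8 L

k = ln 2 / t½ = ln 2 / 26.9 = 0.02577 hr⁻¹
V = CL / k = 1.00 / 0.02577 ≈ 38.8 L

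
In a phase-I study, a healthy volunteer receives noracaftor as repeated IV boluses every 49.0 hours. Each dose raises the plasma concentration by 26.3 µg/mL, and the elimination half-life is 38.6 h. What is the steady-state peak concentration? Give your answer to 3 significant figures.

k = ln 2 / 38.6 = 0.01796 h⁻¹
Fraction remaining after one interval: e^(−kτ) = e^(−0.01796 × 49.0) = 0.4148
R = 1 / (1 − 0.4148) = 1.709
Css,max = 26.3 × 1.709 ≈ 44.9 µg/mL

44.9 µg/mL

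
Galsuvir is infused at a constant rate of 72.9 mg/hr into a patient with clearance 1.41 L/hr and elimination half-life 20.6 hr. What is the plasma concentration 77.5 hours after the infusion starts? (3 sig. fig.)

47.9 mg/L

Css = rate / CL = 72.9 / 1.41 = 51.70 mg/L
k = ln 2 / 20.6 = 0.03365 hr⁻¹
C(t) = Css (1 − e^(−kt)) = 51.70 × (1 − e^(−2.608)) = 51.70 × 0.9263 ≈ 47.9 mg/L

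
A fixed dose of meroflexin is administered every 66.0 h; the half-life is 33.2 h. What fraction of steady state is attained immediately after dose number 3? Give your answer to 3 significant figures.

0.984

k = ln 2 / 33.2 = 0.02088 h⁻¹
f_n = 1 − e^(−nkτ) = 1 − e^(−3 × 0.02088 × 66.0) = 1 − e^(−4.134) = 1 − 0.01602 ≈ 0.984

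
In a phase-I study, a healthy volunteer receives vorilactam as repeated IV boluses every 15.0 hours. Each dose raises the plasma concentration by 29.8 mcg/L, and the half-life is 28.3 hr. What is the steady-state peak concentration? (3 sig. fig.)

k = ln 2 / 28.3 = 0.02449 hr⁻¹
Fraction remaining after one interval: e^(−kτ) = e^(−0.02449 × 15.0) = 0.6925
R = 1 / (1 − 0.6925) = 3.252
Css,max = 29.8 × 3.252 ≈ 96.9 mcg/L

96.9 mcg/L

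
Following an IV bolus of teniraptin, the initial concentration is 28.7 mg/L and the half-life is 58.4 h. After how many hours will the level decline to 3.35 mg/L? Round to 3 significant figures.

181 hours

k = ln 2 / 58.4 = 0.01187 h⁻¹
C(t) = C₀ e^(−kt)  ⇒  t = ln(C₀/C) / k
t = ln(28.7/3.35) / 0.01187 = 2.148 / 0.01187 ≈ 181 hours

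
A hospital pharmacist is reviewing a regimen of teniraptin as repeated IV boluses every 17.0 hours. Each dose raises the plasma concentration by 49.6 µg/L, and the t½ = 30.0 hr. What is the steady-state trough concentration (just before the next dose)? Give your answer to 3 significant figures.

k = ln 2 / 30.0 = 0.02310 hr⁻¹
Fraction remaining after one interval: e^(−kτ) = e^(−0.02310 × 17.0) = 0.6752
R = 1 / (1 − 0.6752) = 3.079
Css,max = 49.6 × 3.079 = 152.7 µg/L
Css,min = Css,max × e^(−kτ) = 152.7 × 0.6752 ≈ 103 µg/L

103 µg/L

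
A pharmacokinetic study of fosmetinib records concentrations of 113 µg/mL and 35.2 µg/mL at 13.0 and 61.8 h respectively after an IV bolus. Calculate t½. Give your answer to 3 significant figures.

29.0 hours

k = ln(C₁/C₂) / (t₂ − t₁) = ln(113/35.2) / (61.8 − 13.0)
  = 1.166 / 48.80 = 0.02390 h⁻¹
t½ = ln 2 / k = ln 2 / 0.02390 ≈ 29.0 hours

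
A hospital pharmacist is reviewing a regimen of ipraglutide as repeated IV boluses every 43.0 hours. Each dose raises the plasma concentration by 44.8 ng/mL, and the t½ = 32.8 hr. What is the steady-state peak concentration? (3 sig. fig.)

k = ln 2 / 32.8 = 0.02113 hr⁻¹
Fraction remaining after one interval: e^(−kτ) = e^(−0.02113 × 43.0) = 0.4030
R = 1 / (1 − 0.4030) = 1.675
Css,max = 44.8 × 1.675 ≈ 75.0 ng/mL

75.0 ng/mL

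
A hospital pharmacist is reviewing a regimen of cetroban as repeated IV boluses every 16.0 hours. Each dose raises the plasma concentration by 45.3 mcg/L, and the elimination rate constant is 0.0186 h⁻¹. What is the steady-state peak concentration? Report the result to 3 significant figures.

Fraction remaining after one interval: e^(−kτ) = e^(−0.01860 × 16.0) = 0.7426
R = 1 / (1 − 0.7426) = 3.885
Css,max = 45.3 × 3.885 ≈ 176 mcg/L

176 mcg/L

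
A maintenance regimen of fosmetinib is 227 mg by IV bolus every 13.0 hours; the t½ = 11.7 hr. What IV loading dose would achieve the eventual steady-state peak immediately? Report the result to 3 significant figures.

423 mg

k = ln 2 / 11.7 = 0.05924 hr⁻¹
Accumulation ratio R = 1 / (1 − e^(−kτ)) = 1 / (1 − e^(−0.05924×13.0)) = 1 / (1 − 0.4629) = 1.862
Loading dose = maintenance dose × R = 227 × 1.862 ≈ 423 mg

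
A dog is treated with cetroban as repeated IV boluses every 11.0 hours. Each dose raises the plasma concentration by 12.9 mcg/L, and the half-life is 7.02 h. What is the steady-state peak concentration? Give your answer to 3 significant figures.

k = ln 2 / 7.02 = 0.09874 h⁻¹
Fraction remaining after one interval: e^(−kτ) = e^(−0.09874 × 11.0) = 0.3375
R = 1 / (1 − 0.3375) = 1.509
Css,max = 12.9 × 1.509 ≈ 19.5 mcg/L

19.5 mcg/L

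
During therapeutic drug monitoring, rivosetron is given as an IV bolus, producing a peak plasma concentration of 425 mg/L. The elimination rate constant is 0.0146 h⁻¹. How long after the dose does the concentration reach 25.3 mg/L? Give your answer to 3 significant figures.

C(t) = C₀ e^(−kt)  ⇒  t = ln(C₀/C) / k
t = ln(425/25.3) / 0.01460 = 2.821 / 0.01460 ≈ 193 hours

193 hours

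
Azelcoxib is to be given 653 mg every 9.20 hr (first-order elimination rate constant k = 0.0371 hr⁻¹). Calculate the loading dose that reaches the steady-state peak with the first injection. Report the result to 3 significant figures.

Accumulation ratio R = 1 / (1 − e^(−kτ)) = 1 / (1 − e^(−0.03710×9.20)) = 1 / (1 − 0.7108) = 3.458
Loading dose = maintenance dose × R = 653 × 3.458 ≈ 2260 mg

2260 mg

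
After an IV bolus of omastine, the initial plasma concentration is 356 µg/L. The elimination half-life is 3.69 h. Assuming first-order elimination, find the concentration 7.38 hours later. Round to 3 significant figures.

89.0 µg/L

k = ln 2 / 3.69 = 0.1878 h⁻¹
7.38 h is 2.000 half-lives, so C = 356 × (1/2)^2.000 = 356 × 0.2500 ≈ 89.0 µg/L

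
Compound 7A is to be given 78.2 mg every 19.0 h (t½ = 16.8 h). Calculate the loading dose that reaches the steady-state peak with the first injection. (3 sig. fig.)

144 mg

k = ln 2 / 16.8 = 0.04126 h⁻¹
Accumulation ratio R = 1 / (1 − e^(−kτ)) = 1 / (1 − e^(−0.04126×19.0)) = 1 / (1 − 0.4566) = 1.840
Loading dose = maintenance dose × R = 78.2 × 1.840 ≈ 144 mg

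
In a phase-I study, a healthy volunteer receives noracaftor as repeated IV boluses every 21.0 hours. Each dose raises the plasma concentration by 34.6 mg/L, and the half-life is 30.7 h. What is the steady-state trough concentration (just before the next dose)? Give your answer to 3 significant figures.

k = ln 2 / 30.7 = 0.02258 h⁻¹
Fraction remaining after one interval: e^(−kτ) = e^(−0.02258 × 21.0) = 0.6224
R = 1 / (1 − 0.6224) = 2.648
Css,max = 34.6 × 2.648 = 91.64 mg/L
Css,min = Css,max × e^(−kτ) = 91.64 × 0.6224 ≈ 57.0 mg/L

57.0 mg/L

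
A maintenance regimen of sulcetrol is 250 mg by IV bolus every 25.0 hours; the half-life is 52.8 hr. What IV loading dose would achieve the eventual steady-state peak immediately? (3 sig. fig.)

k = ln 2 / 52.8 = 0.01313 hr⁻¹
Accumulation ratio R = 1 / (1 − e^(−kτ)) = 1 / (1 − e^(−0.01313×25.0)) = 1 / (1 − 0.7202) = 3.574
Loading dose = maintenance dose × R = 250 × 3.574 ≈ 894 mg

894 mg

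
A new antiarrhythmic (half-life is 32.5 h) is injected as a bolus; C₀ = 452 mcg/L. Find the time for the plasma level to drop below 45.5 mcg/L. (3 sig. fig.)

108 hours

k = ln 2 / 32.5 = 0.02133 h⁻¹
C(t) = C₀ e^(−kt)  ⇒  t = ln(C₀/C) / k
t = ln(452/45.5) / 0.02133 = 2.296 / 0.02133 ≈ 108 hours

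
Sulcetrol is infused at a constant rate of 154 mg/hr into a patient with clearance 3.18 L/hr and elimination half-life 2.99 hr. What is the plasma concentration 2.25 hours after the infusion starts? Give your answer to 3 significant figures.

19.7 µg/mL

Css = rate / CL = 154 / 3.18 = 48.43 µg/mL
k = ln 2 / 2.99 = 0.2318 hr⁻¹
C(t) = Css (1 − e^(−kt)) = 48.43 × (1 − e^(−0.5216)) = 48.43 × 0.4064 ≈ 19.7 µg/mL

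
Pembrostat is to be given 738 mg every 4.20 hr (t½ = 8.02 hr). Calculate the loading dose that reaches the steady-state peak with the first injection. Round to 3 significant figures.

k = ln 2 / 8.02 = 0.08643 hr⁻¹
Accumulation ratio R = 1 / (1 − e^(−kτ)) = 1 / (1 − e^(−0.08643×4.20)) = 1 / (1 − 0.6956) = 3.285
Loading dose = maintenance dose × R = 738 × 3.285 ≈ 2420 mg

2420 mg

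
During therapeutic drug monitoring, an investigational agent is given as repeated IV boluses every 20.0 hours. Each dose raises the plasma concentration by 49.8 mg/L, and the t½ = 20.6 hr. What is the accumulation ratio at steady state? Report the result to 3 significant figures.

k = ln 2 / 20.6 = 0.03365 hr⁻¹
Fraction remaining after one interval: e^(−kτ) = e^(−0.03365 × 20.0) = 0.5102
R = 1 / (1 − 0.5102) = 1 / 0.4898 ≈ 2.04

2.04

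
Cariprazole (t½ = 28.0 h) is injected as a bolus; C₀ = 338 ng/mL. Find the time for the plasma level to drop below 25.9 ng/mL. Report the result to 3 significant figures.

104 hours

k = ln 2 / 28.0 = 0.02476 h⁻¹
C(t) = C₀ e^(−kt)  ⇒  t = ln(C₀/C) / k
t = ln(338/25.9) / 0.02476 = 2.569 / 0.02476 ≈ 104 hours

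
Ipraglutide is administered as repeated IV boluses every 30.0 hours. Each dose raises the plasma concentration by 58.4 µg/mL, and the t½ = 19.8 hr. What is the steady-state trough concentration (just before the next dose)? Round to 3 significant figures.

k = ln 2 / 19.8 = 0.03501 hr⁻¹
Fraction remaining after one interval: e^(−kτ) = e^(−0.03501 × 30.0) = 0.3499
R = 1 / (1 − 0.3499) = 1.538
Css,max = 58.4 × 1.538 = 89.83 µg/mL
Css,min = Css,max × e^(−kτ) = 89.83 × 0.3499 ≈ 31.4 µg/mL

31.4 µg/mL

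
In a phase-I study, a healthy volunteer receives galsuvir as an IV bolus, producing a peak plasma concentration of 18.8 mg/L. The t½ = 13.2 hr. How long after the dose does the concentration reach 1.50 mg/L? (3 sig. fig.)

48.1 hours

k = ln 2 / 13.2 = 0.05251 hr⁻¹
C(t) = C₀ e^(−kt)  ⇒  t = ln(C₀/C) / k
t = ln(18.8/1.50) / 0.05251 = 2.528 / 0.05251 ≈ 48.1 hours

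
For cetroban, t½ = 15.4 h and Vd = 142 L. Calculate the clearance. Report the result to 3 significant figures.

6.39 L/h

k = ln 2 / t½ = ln 2 / 15.4 = 0.04501 h⁻¹
CL = k · V = 0.04501 × 142 ≈ 6.39 L/h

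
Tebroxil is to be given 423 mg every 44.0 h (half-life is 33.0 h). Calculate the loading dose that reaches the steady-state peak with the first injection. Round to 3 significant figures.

k = ln 2 / 33.0 = 0.02100 h⁻¹
Accumulation ratio R = 1 / (1 − e^(−kτ)) = 1 / (1 − e^(−0.02100×44.0)) = 1 / (1 − 0.3969) = 1.658
Loading dose = maintenance dose × R = 423 × 1.658 ≈ 701 mg

701 mg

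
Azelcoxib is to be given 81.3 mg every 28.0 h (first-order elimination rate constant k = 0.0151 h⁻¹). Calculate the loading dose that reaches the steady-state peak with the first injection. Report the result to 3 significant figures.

Accumulation ratio R = 1 / (1 − e^(−kτ)) = 1 / (1 − e^(−0.01510×28.0)) = 1 / (1 − 0.6552) = 2.900
Loading dose = maintenance dose × R = 81.3 × 2.900 ≈ 236 mg

236 mg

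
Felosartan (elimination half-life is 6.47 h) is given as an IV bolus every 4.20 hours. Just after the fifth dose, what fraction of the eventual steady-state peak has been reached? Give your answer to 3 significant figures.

k = ln 2 / 6.47 = 0.1071 h⁻¹
f_n = 1 − e^(−nkτ) = 1 − e^(−5 × 0.1071 × 4.20) = 1 − e^(−2.250) = 1 − 0.1054 ≈ 0.895

0.895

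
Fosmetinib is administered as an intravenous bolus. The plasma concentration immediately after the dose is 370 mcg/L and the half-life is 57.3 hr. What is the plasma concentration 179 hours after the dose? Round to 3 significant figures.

k = ln 2 / 57.3 = 0.01210 hr⁻¹
C(t) = C₀ e^(−kt) = 370 × e^(−0.01210 × 179) = 370 × e^(−2.165) = 370 × 0.1147 ≈ 42.4 mcg/L

42.4 mcg/L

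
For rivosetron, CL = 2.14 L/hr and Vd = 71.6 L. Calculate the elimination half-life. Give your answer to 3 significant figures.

23.2 hours

k = CL / V = 2.14 / 71.6 = 0.02989 hr⁻¹
t½ = ln 2 / k = ln 2 / 0.02989 ≈ 23.2 hours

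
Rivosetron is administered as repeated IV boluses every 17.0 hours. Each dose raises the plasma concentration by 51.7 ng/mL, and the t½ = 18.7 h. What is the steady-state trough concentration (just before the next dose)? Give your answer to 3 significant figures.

k = ln 2 / 18.7 = 0.03707 h⁻¹
Fraction remaining after one interval: e^(−kτ) = e^(−0.03707 × 17.0) = 0.5325
R = 1 / (1 − 0.5325) = 2.139
Css,max = 51.7 × 2.139 = 110.6 ng/mL
Css,min = Css,max × e^(−kτ) = 110.6 × 0.5325 ≈ 58.9 ng/mL

58.9 ng/mL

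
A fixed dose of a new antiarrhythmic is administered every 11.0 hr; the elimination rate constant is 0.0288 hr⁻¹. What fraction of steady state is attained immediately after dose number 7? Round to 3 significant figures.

0.891

f_n = 1 − e^(−nkτ) = 1 − e^(−7 × 0.02880 × 11.0) = 1 − e^(−2.218) = 1 − 0.1089 ≈ 0.891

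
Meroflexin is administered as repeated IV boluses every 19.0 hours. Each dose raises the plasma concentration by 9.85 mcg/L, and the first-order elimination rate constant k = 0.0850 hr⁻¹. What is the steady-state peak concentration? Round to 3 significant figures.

Fraction remaining after one interval: e^(−kτ) = e^(−0.08500 × 19.0) = 0.1989
R = 1 / (1 − 0.1989) = 1.248
Css,max = 9.85 × 1.248 ≈ 12.3 mcg/L

12.3 mcg/L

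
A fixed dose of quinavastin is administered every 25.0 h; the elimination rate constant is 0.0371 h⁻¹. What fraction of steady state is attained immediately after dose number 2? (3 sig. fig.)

f_n = 1 − e^(−nkτ) = 1 − e^(−2 × 0.03710 × 25.0) = 1 − e^(−1.855) = 1 − 0.1565 ≈ 0.844

0.844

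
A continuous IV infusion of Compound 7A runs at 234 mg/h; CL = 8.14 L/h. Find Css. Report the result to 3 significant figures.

Css = infusion rate / CL = 234 / 8.14 ≈ 28.7 µg/mL

28.7 µg/mL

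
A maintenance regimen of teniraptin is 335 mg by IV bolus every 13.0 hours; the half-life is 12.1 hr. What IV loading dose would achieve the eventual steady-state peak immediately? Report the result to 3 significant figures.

k = ln 2 / 12.1 = 0.05728 hr⁻¹
Accumulation ratio R = 1 / (1 − e^(−kτ)) = 1 / (1 − e^(−0.05728×13.0)) = 1 / (1 − 0.4749) = 1.904
Loading dose = maintenance dose × R = 335 × 1.904 ≈ 638 mg

638 mg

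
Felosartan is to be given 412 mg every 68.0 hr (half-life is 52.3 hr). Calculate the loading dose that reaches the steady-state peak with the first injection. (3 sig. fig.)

694 mg

k = ln 2 / 52.3 = 0.01325 hr⁻¹
Accumulation ratio R = 1 / (1 − e^(−kτ)) = 1 / (1 − e^(−0.01325×68.0)) = 1 / (1 − 0.4061) = 1.684
Loading dose = maintenance dose × R = 412 × 1.684 ≈ 694 mg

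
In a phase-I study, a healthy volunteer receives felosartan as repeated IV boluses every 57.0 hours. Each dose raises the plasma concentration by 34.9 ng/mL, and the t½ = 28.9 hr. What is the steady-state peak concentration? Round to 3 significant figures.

k = ln 2 / 28.9 = 0.02398 hr⁻¹
Fraction remaining after one interval: e^(−kτ) = e^(−0.02398 × 57.0) = 0.2548
R = 1 / (1 − 0.2548) = 1.342
Css,max = 34.9 × 1.342 ≈ 46.8 ng/mL

46.8 ng/mL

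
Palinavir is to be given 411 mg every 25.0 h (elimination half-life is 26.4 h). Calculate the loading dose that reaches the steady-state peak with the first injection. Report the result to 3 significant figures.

k = ln 2 / 26.4 = 0.02626 h⁻¹
Accumulation ratio R = 1 / (1 − e^(−kτ)) = 1 / (1 − e^(−0.02626×25.0)) = 1 / (1 − 0.5187) = 2.078
Loading dose = maintenance dose × R = 411 × 2.078 ≈ 854 mg

854 mg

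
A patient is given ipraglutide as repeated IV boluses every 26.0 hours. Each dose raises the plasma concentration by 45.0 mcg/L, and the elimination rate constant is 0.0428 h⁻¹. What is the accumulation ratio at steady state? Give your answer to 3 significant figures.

1.49

Fraction remaining after one interval: e^(−kτ) = e^(−0.04280 × 26.0) = 0.3286
R = 1 / (1 − 0.3286) = 1 / 0.6714 ≈ 1.49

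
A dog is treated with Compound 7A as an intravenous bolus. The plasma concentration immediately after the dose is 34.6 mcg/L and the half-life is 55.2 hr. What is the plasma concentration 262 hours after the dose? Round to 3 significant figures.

1.29 mcg/L

k = ln 2 / 55.2 = 0.01256 hr⁻¹
262 hr is 4.746 half-lives, so C = 34.6 × (1/2)^4.746 = 34.6 × 0.03726 ≈ 1.29 mcg/L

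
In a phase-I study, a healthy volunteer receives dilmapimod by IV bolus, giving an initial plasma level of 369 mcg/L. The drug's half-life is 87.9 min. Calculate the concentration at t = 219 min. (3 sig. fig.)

65.6 mcg/L

k = ln 2 / 87.9 = 0.007886 min⁻¹
C(t) = C₀ e^(−kt) = 369 × e^(−0.007886 × 219) = 369 × e^(−1.727) = 369 × 0.1778 ≈ 65.6 mcg/L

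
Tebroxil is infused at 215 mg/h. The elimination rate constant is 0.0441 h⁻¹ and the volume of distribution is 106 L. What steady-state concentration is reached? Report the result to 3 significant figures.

46.0 mg/L

CL = k · V = 0.0441 × 106 = 4.675 L/h
Css = rate / CL = 215 / 4.675 ≈ 46.0 mg/L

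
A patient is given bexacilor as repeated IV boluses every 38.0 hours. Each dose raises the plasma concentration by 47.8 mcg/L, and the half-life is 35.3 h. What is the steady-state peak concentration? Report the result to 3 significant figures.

k = ln 2 / 35.3 = 0.01964 h⁻¹
Fraction remaining after one interval: e^(−kτ) = e^(−0.01964 × 38.0) = 0.4742
R = 1 / (1 − 0.4742) = 1.902
Css,max = 47.8 × 1.902 ≈ 90.9 mcg/L

90.9 mcg/L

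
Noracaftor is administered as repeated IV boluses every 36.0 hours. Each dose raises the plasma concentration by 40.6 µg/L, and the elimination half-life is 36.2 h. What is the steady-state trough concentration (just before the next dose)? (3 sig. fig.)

40.9 µg/L

k = ln 2 / 36.2 = 0.01915 h⁻¹
Fraction remaining after one interval: e^(−kτ) = e^(−0.01915 × 36.0) = 0.5019
R = 1 / (1 − 0.5019) = 2.008
Css,max = 40.6 × 2.008 = 81.51 µg/L
Css,min = Css,max × e^(−kτ) = 81.51 × 0.5019 ≈ 40.9 µg/L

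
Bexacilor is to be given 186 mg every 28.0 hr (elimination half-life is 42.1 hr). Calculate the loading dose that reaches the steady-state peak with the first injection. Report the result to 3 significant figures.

k = ln 2 / 42.1 = 0.01646 hr⁻¹
Accumulation ratio R = 1 / (1 − e^(−kτ)) = 1 / (1 − e^(−0.01646×28.0)) = 1 / (1 − 0.6307) = 2.707
Loading dose = maintenance dose × R = 186 × 2.707 ≈ 504 mg

504 mg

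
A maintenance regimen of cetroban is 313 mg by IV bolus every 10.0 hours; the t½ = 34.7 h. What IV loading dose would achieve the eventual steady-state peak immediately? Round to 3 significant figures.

1730 mg

k = ln 2 / 34.7 = 0.01998 h⁻¹
Accumulation ratio R = 1 / (1 − e^(−kτ)) = 1 / (1 − e^(−0.01998×10.0)) = 1 / (1 − 0.8189) = 5.523
Loading dose = maintenance dose × R = 313 × 5.523 ≈ 1730 mg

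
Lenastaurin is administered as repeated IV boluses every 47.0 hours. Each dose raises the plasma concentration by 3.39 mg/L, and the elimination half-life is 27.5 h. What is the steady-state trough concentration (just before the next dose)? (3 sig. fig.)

k = ln 2 / 27.5 = 0.02521 h⁻¹
Fraction remaining after one interval: e^(−kτ) = e^(−0.02521 × 47.0) = 0.3059
R = 1 / (1 − 0.3059) = 1.441
Css,max = 3.39 × 1.441 = 4.884 mg/L
Css,min = Css,max × e^(−kτ) = 4.884 × 0.3059 ≈ 1.49 mg/L

1.49 mg/L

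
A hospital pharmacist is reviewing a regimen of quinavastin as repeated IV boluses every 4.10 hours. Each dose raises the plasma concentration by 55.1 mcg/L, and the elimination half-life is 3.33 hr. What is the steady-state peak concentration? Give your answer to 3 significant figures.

96.0 mcg/L

k = ln 2 / 3.33 = 0.2082 hr⁻¹
Fraction remaining after one interval: e^(−kτ) = e^(−0.2082 × 4.10) = 0.4260
R = 1 / (1 − 0.4260) = 1.742
Css,max = 55.1 × 1.742 ≈ 96.0 mcg/L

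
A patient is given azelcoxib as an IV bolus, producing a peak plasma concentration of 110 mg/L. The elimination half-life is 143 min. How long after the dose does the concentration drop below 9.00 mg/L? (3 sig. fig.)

k = ln 2 / 143 = 0.004847 min⁻¹
C(t) = C₀ e^(−kt)  ⇒  t = ln(C₀/C) / k
t = ln(110/9.00) / 0.004847 = 2.503 / 0.004847 ≈ 516 minutes

516 minutes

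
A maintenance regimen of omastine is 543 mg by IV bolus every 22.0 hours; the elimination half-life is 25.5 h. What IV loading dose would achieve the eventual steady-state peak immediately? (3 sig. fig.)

1210 mg

k = ln 2 / 25.5 = 0.02718 h⁻¹
Accumulation ratio R = 1 / (1 − e^(−kτ)) = 1 / (1 − e^(−0.02718×22.0)) = 1 / (1 − 0.5499) = 2.222
Loading dose = maintenance dose × R = 543 × 2.222 ≈ 1210 mg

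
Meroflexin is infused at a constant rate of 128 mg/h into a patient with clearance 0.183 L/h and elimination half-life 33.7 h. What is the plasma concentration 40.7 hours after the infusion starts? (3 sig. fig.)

397 µg/mL

Css = rate / CL = 128 / 0.183 = 699.5 µg/mL
k = ln 2 / 33.7 = 0.02057 h⁻¹
C(t) = Css (1 − e^(−kt)) = 699.5 × (1 − e^(−0.8371)) = 699.5 × 0.5670 ≈ 397 µg/mL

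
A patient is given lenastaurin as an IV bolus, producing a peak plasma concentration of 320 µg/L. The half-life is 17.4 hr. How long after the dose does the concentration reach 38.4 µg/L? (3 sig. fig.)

k = ln 2 / 17.4 = 0.03984 hr⁻¹
C(t) = C₀ e^(−kt)  ⇒  t = ln(C₀/C) / k
t = ln(320/38.4) / 0.03984 = 2.120 / 0.03984 ≈ 53.2 hours

53.2 hours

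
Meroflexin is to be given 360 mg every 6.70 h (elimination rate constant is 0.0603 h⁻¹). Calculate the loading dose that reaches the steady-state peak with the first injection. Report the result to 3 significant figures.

1080 mg

Accumulation ratio R = 1 / (1 − e^(−kτ)) = 1 / (1 − e^(−0.06030×6.70)) = 1 / (1 − 0.6676) = 3.009
Loading dose = maintenance dose × R = 360 × 3.009 ≈ 1080 mg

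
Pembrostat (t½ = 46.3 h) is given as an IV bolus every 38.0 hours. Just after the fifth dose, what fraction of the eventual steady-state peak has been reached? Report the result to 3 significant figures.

k = ln 2 / 46.3 = 0.01497 h⁻¹
f_n = 1 − e^(−nkτ) = 1 − e^(−5 × 0.01497 × 38.0) = 1 − e^(−2.844) = 1 − 0.05817 ≈ 0.942

0.942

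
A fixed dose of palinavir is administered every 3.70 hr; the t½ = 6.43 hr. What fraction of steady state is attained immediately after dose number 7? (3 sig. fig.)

k = ln 2 / 6.43 = 0.1078 hr⁻¹
f_n = 1 − e^(−nkτ) = 1 − e^(−7 × 0.1078 × 3.70) = 1 − e^(−2.792) = 1 − 0.06130 ≈ 0.939

0.939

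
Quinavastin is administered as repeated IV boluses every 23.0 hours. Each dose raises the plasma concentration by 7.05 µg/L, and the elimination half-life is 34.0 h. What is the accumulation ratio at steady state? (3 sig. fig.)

k = ln 2 / 34.0 = 0.02039 h⁻¹
Fraction remaining after one interval: e^(−kτ) = e^(−0.02039 × 23.0) = 0.6257
R = 1 / (1 − 0.6257) = 1 / 0.3743 ≈ 2.67

2.67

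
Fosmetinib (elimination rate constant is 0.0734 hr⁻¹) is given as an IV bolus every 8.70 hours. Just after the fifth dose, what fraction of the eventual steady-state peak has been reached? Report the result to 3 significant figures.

f_n = 1 − e^(−nkτ) = 1 − e^(−5 × 0.07340 × 8.70) = 1 − e^(−3.193) = 1 − 0.04105 ≈ 0.959

0.959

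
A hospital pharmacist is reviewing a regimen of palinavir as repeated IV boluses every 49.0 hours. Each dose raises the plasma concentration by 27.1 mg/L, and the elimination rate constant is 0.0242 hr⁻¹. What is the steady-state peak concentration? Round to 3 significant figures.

39.0 mg/L

Fraction remaining after one interval: e^(−kτ) = e^(−0.02420 × 49.0) = 0.3055
R = 1 / (1 − 0.3055) = 1.440
Css,max = 27.1 × 1.440 ≈ 39.0 mg/L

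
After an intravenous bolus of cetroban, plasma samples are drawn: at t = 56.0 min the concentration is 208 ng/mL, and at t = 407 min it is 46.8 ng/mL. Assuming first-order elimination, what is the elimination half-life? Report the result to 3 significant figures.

k = ln(C₁/C₂) / (t₂ − t₁) = ln(208/46.8) / (407 − 56.0)
  = 1.492 / 351.0 = 0.004250 min⁻¹
t½ = ln 2 / k = ln 2 / 0.004250 ≈ 163 minutes

163 minutes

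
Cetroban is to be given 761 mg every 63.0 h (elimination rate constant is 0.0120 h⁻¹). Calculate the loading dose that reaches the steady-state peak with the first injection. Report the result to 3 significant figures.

Accumulation ratio R = 1 / (1 − e^(−kτ)) = 1 / (1 − e^(−0.01200×63.0)) = 1 / (1 − 0.4695) = 1.885
Loading dose = maintenance dose × R = 761 × 1.885 ≈ 1430 mg

1430 mg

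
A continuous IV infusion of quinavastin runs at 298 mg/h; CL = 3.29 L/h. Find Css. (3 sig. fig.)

90.6 mg/L

Css = infusion rate / CL = 298 / 3.29 ≈ 90.6 mg/L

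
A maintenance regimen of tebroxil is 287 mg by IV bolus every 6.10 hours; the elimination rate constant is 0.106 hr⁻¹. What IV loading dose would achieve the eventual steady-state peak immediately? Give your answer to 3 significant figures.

Accumulation ratio R = 1 / (1 − e^(−kτ)) = 1 / (1 − e^(−0.1060×6.10)) = 1 / (1 − 0.5238) = 2.100
Loading dose = maintenance dose × R = 287 × 2.100 ≈ 603 mg

603 mg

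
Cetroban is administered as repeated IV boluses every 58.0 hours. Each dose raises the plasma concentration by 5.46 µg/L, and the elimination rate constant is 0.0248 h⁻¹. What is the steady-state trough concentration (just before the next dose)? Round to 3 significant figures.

Fraction remaining after one interval: e^(−kτ) = e^(−0.02480 × 58.0) = 0.2373
R = 1 / (1 − 0.2373) = 1.311
Css,max = 5.46 × 1.311 = 7.159 µg/L
Css,min = Css,max × e^(−kτ) = 7.159 × 0.2373 ≈ 1.70 µg/L

1.70 µg/L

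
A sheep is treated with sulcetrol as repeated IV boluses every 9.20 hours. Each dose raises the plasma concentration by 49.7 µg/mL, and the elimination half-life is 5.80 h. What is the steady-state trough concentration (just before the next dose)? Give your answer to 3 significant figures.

24.8 µg/mL

k = ln 2 / 5.80 = 0.1195 h⁻¹
Fraction remaining after one interval: e^(−kτ) = e^(−0.1195 × 9.20) = 0.3330
R = 1 / (1 − 0.3330) = 1.499
Css,max = 49.7 × 1.499 = 74.52 µg/mL
Css,min = Css,max × e^(−kτ) = 74.52 × 0.3330 ≈ 24.8 µg/mL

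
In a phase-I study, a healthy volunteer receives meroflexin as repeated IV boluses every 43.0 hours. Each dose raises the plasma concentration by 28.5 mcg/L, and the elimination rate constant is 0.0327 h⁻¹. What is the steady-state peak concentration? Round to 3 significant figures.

37.8 mcg/L

Fraction remaining after one interval: e^(−kτ) = e^(−0.03270 × 43.0) = 0.2451
R = 1 / (1 − 0.2451) = 1.325
Css,max = 28.5 × 1.325 ≈ 37.8 mcg/L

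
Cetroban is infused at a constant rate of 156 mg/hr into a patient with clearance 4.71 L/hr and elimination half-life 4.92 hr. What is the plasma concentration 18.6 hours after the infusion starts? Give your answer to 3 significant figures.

Css = rate / CL = 156 / 4.71 = 33.12 µg/mL
k = ln 2 / 4.92 = 0.1409 hr⁻¹
C(t) = Css (1 − e^(−kt)) = 33.12 × (1 − e^(−2.620)) = 33.12 × 0.9272 ≈ 30.7 µg/mL

30.7 µg/mL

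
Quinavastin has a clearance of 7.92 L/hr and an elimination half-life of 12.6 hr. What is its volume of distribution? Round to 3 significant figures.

k = ln 2 / t½ = ln 2 / 12.6 = 0.05501 hr⁻¹
V = CL / k = 7.92 / 0.05501 ≈ 144 L

144 L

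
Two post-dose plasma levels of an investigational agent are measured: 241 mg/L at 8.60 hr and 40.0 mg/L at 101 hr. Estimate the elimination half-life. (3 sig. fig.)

35.7 hours

k = ln(C₁/C₂) / (t₂ − t₁) = ln(241/40.0) / (101 − 8.60)
  = 1.796 / 92.40 = 0.01944 hr⁻¹
t½ = ln 2 / k = ln 2 / 0.01944 ≈ 35.7 hours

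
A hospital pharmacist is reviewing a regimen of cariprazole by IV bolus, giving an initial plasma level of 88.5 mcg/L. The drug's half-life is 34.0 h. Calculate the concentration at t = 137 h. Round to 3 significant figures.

k = ln 2 / 34.0 = 0.02039 h⁻¹
137 h is 4.029 half-lives, so C = 88.5 × (1/2)^4.029 = 88.5 × 0.06124 ≈ 5.42 mcg/L

5.42 mcg/L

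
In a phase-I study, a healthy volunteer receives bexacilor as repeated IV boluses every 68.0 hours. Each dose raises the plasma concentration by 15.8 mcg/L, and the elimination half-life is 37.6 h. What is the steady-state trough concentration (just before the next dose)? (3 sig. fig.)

6.31 mcg/L

k = ln 2 / 37.6 = 0.01843 h⁻¹
Fraction remaining after one interval: e^(−kτ) = e^(−0.01843 × 68.0) = 0.2855
R = 1 / (1 − 0.2855) = 1.400
Css,max = 15.8 × 1.400 = 22.11 mcg/L
Css,min = Css,max × e^(−kτ) = 22.11 × 0.2855 ≈ 6.31 mcg/L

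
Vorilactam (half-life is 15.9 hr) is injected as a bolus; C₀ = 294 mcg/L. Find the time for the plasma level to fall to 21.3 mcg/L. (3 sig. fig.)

k = ln 2 / 15.9 = 0.04359 hr⁻¹
C(t) = C₀ e^(−kt)  ⇒  t = ln(C₀/C) / k
t = ln(294/21.3) / 0.04359 = 2.625 / 0.04359 ≈ 60.2 hours

60.2 hours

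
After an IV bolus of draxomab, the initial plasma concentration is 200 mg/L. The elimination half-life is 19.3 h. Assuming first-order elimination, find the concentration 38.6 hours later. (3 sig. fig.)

k = ln 2 / 19.3 = 0.03591 h⁻¹
38.6 h is 2.000 half-lives, so C = 200 × (1/2)^2.000 = 200 × 0.2500 ≈ 50.0 mg/L

50.0 mg/L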